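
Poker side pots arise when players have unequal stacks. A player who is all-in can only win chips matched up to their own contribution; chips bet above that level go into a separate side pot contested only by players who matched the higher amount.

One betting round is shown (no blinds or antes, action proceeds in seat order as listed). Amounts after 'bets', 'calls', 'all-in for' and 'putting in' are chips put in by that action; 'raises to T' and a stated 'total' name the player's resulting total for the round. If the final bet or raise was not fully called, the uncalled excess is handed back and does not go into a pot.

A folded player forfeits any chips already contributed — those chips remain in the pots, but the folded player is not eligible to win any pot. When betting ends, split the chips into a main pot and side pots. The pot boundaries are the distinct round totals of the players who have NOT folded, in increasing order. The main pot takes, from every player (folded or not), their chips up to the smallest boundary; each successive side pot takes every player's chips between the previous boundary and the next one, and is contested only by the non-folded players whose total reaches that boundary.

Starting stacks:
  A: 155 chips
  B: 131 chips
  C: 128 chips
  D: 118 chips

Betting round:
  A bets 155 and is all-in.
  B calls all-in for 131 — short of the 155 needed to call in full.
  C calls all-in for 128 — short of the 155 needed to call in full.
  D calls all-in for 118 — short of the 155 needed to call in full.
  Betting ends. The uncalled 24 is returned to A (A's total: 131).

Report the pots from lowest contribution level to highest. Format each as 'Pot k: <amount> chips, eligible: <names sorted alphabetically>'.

Pot 1: 472 chips, eligible: A, B, C, D
Pot 2: 30 chips, eligible: A, B, C
Pot 3: 6 chips, eligible: A, B

Derivation:
Contributions (after 24 returned to A): A=131, B=131, C=128, D=118
Pot levels (distinct totals of non-folded players): 118, 128, 131
Layer 1-118: 118 each from A, B, C, D = 118*4 = 472 chips; eligible A, B, C, D
Layer 119-128: 10 each from A, B, C = 10*3 = 30 chips; eligible A, B, C
Layer 129-131: 3 each from A, B = 3*2 = 6 chips; eligible A, B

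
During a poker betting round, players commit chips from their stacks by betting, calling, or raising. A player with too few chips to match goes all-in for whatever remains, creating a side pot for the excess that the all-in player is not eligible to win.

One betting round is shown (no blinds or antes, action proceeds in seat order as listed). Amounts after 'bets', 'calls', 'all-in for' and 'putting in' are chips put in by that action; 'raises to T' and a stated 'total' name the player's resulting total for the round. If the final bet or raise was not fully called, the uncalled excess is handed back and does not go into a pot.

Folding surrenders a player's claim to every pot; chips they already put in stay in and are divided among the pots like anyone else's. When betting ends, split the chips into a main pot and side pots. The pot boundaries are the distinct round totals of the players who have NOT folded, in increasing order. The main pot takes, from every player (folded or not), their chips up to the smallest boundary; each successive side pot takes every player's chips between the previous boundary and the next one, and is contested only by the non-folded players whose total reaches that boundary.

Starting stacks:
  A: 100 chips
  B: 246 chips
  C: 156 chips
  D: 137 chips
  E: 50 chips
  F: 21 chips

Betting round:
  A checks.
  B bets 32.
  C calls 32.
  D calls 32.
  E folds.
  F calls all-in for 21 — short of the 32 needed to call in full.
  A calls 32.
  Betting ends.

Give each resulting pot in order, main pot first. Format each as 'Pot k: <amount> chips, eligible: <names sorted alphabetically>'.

Pot 1: 105 chips, eligible: A, B, C, D, F
Pot 2: 44 chips, eligible: A, B, C, D

Derivation:
Contributions: A=32, B=32, C=32, D=32, F=21
Folded: E
Pot levels (distinct totals of non-folded players): 21, 32
Layer 1-21: 21 each from A, B, C, D, F = 21*5 = 105 chips; eligible A, B, C, D, F
Layer 22-32: 11 each from A, B, C, D = 11*4 = 44 chips; eligible A, B, C, D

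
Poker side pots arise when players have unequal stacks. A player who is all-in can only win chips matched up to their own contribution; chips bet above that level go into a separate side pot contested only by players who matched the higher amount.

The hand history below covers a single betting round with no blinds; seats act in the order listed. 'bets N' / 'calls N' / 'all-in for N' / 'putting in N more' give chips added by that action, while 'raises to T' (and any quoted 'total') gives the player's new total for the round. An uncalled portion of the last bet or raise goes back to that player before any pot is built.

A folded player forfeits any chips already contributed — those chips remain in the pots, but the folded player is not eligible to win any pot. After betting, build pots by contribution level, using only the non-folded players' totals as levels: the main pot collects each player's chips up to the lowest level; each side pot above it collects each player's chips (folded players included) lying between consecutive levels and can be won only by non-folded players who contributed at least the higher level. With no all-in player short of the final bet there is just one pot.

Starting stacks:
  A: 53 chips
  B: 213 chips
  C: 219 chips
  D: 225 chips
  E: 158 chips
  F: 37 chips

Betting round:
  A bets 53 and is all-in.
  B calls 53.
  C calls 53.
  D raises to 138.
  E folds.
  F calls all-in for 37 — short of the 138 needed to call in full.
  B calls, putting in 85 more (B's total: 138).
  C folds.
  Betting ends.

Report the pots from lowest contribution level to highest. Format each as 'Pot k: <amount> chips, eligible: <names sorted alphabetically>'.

Pot 1: 185 chips, eligible: A, B, D, F
Pot 2: 64 chips, eligible: A, B, D
Pot 3: 170 chips, eligible: B, D

Derivation:
Contributions: A=53, B=138, C=53, D=138, F=37
Folded: C, E
Pot levels (distinct totals of non-folded players): 37, 53, 138
Layer 1-37: 37 each from A, B, C, D, F = 37*5 = 185 chips; eligible A, B, D, F
Layer 38-53: 16 each from A, B, C, D = 16*4 = 64 chips; eligible A, B, D
Layer 54-138: 85 each from B, D = 85*2 = 170 chips; eligible B, D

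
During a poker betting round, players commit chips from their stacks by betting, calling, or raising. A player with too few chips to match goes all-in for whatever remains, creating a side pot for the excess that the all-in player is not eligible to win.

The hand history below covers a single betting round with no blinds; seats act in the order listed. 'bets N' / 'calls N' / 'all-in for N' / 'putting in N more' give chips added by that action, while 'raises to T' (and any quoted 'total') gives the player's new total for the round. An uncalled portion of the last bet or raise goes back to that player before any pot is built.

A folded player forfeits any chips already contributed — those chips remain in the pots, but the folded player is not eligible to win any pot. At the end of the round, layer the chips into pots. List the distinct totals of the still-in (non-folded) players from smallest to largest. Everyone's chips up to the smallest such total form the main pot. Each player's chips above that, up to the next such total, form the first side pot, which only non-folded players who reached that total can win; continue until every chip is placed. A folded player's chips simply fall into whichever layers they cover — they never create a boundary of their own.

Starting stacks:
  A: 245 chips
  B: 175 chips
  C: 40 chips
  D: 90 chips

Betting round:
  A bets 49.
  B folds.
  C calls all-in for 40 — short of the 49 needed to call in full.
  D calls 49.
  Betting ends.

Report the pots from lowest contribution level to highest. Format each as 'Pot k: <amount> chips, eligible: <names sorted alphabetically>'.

Pot 1: 120 chips, eligible: A, C, D
Pot 2: 18 chips, eligible: A, D

Derivation:
Contributions: A=49, C=40, D=49
Folded: B
Pot levels (distinct totals of non-folded players): 40, 49
Layer 1-40: 40 each from A, C, D = 40*3 = 120 chips; eligible A, C, D
Layer 41-49: 9 each from A, D = 9*2 = 18 chips; eligible A, D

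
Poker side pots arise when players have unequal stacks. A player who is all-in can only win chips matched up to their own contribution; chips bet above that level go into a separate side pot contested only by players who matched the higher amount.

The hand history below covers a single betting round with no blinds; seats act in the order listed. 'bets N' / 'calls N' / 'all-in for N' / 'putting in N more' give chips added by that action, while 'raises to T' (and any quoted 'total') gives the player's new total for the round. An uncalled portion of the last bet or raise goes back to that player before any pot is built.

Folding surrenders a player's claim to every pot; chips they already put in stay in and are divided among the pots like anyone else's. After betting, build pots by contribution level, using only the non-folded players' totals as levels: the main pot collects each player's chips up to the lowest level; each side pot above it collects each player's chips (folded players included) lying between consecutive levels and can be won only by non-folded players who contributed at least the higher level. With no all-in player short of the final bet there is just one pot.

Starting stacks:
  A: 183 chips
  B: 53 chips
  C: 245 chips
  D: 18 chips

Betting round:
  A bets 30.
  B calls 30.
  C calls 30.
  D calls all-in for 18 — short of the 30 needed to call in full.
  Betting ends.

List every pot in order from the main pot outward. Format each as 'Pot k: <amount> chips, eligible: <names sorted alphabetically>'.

Contributions: A=30, B=30, C=30, D=18
Pot levels (distinct totals of non-folded players): 18, 30
Layer 1-18: 18 each from A, B, C, D = 18*4 = 72 chips; eligible A, B, C, D
Layer 19-30: 12 each from A, B, C = 12*3 = 36 chips; eligible A, B, C

Pot 1: 72 chips, eligible: A, B, C, D
Pot 2: 36 chips, eligible: A, B, C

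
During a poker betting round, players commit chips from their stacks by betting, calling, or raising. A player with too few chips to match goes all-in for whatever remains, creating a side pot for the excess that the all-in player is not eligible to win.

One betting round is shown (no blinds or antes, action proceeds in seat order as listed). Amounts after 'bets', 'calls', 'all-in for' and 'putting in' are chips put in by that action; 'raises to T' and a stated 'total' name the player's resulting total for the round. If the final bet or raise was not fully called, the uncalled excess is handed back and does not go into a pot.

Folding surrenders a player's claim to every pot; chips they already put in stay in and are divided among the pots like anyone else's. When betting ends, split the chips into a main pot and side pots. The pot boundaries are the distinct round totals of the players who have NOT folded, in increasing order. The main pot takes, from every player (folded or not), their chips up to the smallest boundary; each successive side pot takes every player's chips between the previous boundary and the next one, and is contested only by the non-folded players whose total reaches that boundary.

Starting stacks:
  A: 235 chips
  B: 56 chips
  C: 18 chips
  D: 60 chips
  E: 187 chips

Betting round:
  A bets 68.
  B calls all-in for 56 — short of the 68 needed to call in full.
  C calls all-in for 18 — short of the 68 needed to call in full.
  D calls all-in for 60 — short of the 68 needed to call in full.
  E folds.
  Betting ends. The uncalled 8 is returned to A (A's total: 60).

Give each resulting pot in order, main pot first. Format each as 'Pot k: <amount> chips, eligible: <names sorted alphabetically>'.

Pot 1: 72 chips, eligible: A, B, C, D
Pot 2: 114 chips, eligible: A, B, D
Pot 3: 8 chips, eligible: A, D

Derivation:
Contributions (after 8 returned to A): A=60, B=56, C=18, D=60
Folded: E
Pot levels (distinct totals of non-folded players): 18, 56, 60
Layer 1-18: 18 each from A, B, C, D = 18*4 = 72 chips; eligible A, B, C, D
Layer 19-56: 38 each from A, B, D = 38*3 = 114 chips; eligible A, B, D
Layer 57-60: 4 each from A, D = 4*2 = 8 chips; eligible A, D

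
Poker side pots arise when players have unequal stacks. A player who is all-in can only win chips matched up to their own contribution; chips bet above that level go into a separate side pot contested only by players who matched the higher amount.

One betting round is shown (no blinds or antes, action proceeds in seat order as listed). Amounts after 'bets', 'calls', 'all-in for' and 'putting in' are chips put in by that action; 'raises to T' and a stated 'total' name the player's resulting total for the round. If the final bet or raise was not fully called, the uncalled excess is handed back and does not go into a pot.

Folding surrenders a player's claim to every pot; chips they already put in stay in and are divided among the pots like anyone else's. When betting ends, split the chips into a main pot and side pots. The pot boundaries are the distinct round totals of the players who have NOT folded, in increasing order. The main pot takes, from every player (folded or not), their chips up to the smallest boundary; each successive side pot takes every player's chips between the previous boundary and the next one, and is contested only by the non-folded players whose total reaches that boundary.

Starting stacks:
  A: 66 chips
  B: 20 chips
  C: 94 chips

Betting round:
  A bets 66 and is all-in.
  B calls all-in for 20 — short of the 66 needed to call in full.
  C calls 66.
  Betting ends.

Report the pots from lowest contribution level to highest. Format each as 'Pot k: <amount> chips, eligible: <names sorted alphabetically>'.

Contributions: A=66, B=20, C=66
Pot levels (distinct totals of non-folded players): 20, 66
Layer 1-20: 20 each from A, B, C = 20*3 = 60 chips; eligible A, B, C
Layer 21-66: 46 each from A, C = 46*2 = 92 chips; eligible A, C

Pot 1: 60 chips, eligible: A, B, C
Pot 2: 92 chips, eligible: A, C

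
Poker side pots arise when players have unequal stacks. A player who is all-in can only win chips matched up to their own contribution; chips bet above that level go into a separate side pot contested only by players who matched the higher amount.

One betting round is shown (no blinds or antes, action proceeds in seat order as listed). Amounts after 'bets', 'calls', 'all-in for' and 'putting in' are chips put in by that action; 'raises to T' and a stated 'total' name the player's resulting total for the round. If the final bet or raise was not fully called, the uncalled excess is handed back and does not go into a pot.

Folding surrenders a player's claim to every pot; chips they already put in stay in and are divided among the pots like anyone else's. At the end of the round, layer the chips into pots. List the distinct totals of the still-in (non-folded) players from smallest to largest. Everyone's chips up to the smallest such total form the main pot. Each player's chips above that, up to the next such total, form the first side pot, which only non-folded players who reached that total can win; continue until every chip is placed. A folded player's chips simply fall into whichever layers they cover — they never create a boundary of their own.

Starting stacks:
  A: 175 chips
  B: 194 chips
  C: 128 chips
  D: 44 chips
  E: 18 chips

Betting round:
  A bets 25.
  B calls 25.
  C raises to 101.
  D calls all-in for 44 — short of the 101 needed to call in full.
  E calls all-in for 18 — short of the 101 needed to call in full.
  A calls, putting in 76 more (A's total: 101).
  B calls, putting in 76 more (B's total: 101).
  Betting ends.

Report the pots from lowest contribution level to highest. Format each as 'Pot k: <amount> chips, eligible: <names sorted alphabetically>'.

Pot 1: 90 chips, eligible: A, B, C, D, E
Pot 2: 104 chips, eligible: A, B, C, D
Pot 3: 171 chips, eligible: A, B, C

Derivation:
Contributions: A=101, B=101, C=101, D=44, E=18
Pot levels (distinct totals of non-folded players): 18, 44, 101
Layer 1-18: 18 each from A, B, C, D, E = 18*5 = 90 chips; eligible A, B, C, D, E
Layer 19-44: 26 each from A, B, C, D = 26*4 = 104 chips; eligible A, B, C, D
Layer 45-101: 57 each from A, B, C = 57*3 = 171 chips; eligible A, B, C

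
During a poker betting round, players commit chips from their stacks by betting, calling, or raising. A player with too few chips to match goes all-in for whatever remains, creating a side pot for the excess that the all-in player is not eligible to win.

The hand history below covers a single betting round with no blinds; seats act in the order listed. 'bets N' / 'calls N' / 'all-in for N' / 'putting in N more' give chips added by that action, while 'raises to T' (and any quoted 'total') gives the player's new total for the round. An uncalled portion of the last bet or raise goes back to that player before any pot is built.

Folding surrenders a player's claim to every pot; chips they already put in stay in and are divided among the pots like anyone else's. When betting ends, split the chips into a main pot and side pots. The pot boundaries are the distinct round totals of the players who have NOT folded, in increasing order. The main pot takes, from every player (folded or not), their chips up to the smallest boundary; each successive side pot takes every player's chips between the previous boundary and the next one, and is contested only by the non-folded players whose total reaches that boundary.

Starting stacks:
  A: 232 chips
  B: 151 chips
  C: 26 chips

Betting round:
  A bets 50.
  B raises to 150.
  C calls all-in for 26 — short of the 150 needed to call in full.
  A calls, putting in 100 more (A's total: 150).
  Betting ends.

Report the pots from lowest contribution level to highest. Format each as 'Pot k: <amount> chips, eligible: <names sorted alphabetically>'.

Contributions: A=150, B=150, C=26
Pot levels (distinct totals of non-folded players): 26, 150
Layer 1-26: 26 each from A, B, C = 26*3 = 78 chips; eligible A, B, C
Layer 27-150: 124 each from A, B = 124*2 = 248 chips; eligible A, B

Pot 1: 78 chips, eligible: A, B, C
Pot 2: 248 chips, eligible: A, B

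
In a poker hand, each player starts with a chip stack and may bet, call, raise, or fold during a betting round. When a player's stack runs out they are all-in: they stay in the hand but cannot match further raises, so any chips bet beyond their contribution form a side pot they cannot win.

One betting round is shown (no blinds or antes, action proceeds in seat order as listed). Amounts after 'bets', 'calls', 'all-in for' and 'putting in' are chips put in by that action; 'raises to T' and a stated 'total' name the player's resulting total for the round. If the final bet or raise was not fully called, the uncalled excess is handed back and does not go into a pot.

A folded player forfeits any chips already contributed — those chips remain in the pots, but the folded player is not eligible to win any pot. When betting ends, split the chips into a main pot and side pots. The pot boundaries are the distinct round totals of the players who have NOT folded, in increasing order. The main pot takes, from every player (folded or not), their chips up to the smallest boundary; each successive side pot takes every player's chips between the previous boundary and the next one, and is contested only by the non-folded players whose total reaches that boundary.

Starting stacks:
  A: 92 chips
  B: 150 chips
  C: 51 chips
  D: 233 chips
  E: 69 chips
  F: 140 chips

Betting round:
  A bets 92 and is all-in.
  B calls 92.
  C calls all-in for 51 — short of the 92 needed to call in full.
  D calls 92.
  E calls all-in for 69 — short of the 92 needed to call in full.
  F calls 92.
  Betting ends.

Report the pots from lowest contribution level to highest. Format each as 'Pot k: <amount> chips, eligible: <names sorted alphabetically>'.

Pot 1: 306 chips, eligible: A, B, C, D, E, F
Pot 2: 90 chips, eligible: A, B, D, E, F
Pot 3: 92 chips, eligible: A, B, D, F

Derivation:
Contributions: A=92, B=92, C=51, D=92, E=69, F=92
Pot levels (distinct totals of non-folded players): 51, 69, 92
Layer 1-51: 51 each from A, B, C, D, E, F = 51*6 = 306 chips; eligible A, B, C, D, E, F
Layer 52-69: 18 each from A, B, D, E, F = 18*5 = 90 chips; eligible A, B, D, E, F
Layer 70-92: 23 each from A, B, D, F = 23*4 = 92 chips; eligible A, B, D, F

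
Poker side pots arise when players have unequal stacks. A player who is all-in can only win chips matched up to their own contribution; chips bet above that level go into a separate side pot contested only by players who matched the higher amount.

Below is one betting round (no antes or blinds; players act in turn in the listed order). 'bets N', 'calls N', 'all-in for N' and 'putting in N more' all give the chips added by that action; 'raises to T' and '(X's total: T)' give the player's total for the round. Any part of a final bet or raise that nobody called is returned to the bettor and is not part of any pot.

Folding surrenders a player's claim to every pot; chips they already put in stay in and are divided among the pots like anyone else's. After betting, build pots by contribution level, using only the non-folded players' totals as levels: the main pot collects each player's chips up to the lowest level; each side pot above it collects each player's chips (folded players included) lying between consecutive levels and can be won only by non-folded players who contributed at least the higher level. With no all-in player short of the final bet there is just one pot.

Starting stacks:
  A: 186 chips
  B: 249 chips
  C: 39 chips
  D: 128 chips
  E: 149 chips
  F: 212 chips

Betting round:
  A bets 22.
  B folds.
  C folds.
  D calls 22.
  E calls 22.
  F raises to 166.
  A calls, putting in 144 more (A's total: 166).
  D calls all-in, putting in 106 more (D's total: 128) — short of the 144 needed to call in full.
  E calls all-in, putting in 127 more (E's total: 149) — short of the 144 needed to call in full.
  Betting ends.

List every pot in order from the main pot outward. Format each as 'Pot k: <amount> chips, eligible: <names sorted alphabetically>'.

Contributions: A=166, D=128, E=149, F=166
Folded: B, C
Pot levels (distinct totals of non-folded players): 128, 149, 166
Layer 1-128: 128 each from A, D, E, F = 128*4 = 512 chips; eligible A, D, E, F
Layer 129-149: 21 each from A, E, F = 21*3 = 63 chips; eligible A, E, F
Layer 150-166: 17 each from A, F = 17*2 = 34 chips; eligible A, F

Pot 1: 512 chips, eligible: A, D, E, F
Pot 2: 63 chips, eligible: A, E, F
Pot 3: 34 chips, eligible: A, F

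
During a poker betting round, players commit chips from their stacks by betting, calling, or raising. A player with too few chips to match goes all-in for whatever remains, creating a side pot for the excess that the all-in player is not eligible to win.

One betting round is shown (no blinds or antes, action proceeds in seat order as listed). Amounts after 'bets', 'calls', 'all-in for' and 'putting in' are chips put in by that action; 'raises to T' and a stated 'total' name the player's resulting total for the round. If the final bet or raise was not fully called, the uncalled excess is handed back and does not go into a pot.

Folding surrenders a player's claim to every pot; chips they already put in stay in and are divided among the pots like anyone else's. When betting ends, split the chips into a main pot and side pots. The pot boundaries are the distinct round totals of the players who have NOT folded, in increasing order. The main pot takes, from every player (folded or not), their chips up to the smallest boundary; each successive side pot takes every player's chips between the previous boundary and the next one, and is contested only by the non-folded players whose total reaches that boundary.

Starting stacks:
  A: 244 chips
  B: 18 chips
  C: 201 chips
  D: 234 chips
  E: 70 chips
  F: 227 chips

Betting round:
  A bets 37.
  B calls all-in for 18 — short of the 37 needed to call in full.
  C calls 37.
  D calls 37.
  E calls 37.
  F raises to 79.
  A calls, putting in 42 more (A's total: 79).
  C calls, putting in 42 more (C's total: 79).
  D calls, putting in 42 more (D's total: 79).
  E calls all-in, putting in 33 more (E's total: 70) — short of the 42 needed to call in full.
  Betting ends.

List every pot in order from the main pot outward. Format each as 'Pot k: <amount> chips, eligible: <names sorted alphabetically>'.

Contributions: A=79, B=18, C=79, D=79, E=70, F=79
Pot levels (distinct totals of non-folded players): 18, 70, 79
Layer 1-18: 18 each from A, B, C, D, E, F = 18*6 = 108 chips; eligible A, B, C, D, E, F
Layer 19-70: 52 each from A, C, D, E, F = 52*5 = 260 chips; eligible A, C, D, E, F
Layer 71-79: 9 each from A, C, D, F = 9*4 = 36 chips; eligible A, C, D, F

Pot 1: 108 chips, eligible: A, B, C, D, E, F
Pot 2: 260 chips, eligible: A, C, D, E, F
Pot 3: 36 chips, eligible: A, C, D, F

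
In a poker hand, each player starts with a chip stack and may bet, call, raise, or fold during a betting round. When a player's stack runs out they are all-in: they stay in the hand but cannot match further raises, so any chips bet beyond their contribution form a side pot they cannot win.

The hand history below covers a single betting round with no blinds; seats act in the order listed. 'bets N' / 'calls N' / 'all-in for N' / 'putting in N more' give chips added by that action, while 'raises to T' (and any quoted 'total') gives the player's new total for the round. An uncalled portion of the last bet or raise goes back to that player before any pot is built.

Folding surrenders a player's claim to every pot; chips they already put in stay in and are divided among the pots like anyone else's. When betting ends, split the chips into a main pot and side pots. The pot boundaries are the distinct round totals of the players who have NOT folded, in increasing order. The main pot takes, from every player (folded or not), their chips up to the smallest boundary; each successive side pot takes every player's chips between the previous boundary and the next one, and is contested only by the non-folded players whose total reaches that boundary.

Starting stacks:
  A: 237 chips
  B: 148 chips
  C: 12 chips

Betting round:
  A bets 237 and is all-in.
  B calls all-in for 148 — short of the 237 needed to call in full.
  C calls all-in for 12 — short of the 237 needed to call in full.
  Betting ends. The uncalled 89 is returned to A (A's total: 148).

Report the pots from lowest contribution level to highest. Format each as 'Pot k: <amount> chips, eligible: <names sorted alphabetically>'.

Contributions (after 89 returned to A): A=148, B=148, C=12
Pot levels (distinct totals of non-folded players): 12, 148
Layer 1-12: 12 each from A, B, C = 12*3 = 36 chips; eligible A, B, C
Layer 13-148: 136 each from A, B = 136*2 = 272 chips; eligible A, B

Pot 1: 36 chips, eligible: A, B, C
Pot 2: 272 chips, eligible: A, B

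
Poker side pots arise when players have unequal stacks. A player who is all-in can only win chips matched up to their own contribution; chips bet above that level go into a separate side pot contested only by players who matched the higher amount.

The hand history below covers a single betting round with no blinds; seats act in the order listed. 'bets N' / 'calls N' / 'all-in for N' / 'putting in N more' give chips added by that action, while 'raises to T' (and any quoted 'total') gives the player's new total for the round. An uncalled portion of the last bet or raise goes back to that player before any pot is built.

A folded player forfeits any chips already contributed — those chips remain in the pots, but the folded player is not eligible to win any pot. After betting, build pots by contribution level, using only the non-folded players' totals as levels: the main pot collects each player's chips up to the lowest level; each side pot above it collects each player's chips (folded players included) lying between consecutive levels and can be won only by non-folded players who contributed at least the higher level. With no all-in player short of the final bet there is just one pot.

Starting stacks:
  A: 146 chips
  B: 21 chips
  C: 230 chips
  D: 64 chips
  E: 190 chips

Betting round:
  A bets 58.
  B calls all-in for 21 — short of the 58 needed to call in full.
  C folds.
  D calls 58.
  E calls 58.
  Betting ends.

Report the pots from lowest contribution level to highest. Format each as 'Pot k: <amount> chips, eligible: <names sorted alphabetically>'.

Contributions: A=58, B=21, D=58, E=58
Folded: C
Pot levels (distinct totals of non-folded players): 21, 58
Layer 1-21: 21 each from A, B, D, E = 21*4 = 84 chips; eligible A, B, D, E
Layer 22-58: 37 each from A, D, E = 37*3 = 111 chips; eligible A, D, E

Pot 1: 84 chips, eligible: A, B, D, E
Pot 2: 111 chips, eligible: A, D, E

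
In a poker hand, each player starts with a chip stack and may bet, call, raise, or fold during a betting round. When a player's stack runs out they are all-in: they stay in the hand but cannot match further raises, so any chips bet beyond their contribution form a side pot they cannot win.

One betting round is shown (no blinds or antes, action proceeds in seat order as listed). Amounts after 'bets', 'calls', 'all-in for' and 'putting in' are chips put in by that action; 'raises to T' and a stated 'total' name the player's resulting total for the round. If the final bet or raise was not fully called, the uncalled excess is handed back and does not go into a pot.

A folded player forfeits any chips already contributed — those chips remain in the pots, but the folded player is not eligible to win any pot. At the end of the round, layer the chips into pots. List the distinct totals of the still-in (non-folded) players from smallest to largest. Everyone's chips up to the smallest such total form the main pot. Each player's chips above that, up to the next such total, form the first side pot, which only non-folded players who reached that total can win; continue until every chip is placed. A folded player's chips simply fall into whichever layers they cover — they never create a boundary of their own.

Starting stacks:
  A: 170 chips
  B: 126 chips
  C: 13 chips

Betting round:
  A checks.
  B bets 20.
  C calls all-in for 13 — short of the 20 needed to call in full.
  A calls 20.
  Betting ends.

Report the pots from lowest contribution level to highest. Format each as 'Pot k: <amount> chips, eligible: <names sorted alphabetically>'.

Pot 1: 39 chips, eligible: A, B, C
Pot 2: 14 chips, eligible: A, B

Derivation:
Contributions: A=20, B=20, C=13
Pot levels (distinct totals of non-folded players): 13, 20
Layer 1-13: 13 each from A, B, C = 13*3 = 39 chips; eligible A, B, C
Layer 14-20: 7 each from A, B = 7*2 = 14 chips; eligible A, B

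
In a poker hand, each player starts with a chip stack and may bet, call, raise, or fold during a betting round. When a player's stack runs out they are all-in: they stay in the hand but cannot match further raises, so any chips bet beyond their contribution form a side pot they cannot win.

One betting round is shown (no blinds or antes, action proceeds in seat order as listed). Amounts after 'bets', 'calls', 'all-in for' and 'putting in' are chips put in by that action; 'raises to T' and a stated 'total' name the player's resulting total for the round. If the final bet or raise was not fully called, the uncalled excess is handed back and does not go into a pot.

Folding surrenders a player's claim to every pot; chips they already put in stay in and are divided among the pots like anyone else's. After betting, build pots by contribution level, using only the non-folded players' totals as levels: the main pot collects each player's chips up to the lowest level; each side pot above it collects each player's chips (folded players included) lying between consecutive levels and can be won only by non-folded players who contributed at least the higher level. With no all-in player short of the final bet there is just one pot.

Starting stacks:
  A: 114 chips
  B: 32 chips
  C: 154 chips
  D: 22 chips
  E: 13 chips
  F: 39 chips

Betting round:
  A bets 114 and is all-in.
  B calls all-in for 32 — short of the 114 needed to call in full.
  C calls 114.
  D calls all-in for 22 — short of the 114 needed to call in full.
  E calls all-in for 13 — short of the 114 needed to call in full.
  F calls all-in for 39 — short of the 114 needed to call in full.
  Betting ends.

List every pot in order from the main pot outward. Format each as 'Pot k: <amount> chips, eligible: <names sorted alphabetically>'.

Contributions: A=114, B=32, C=114, D=22, E=13, F=39
Pot levels (distinct totals of non-folded players): 13, 22, 32, 39, 114
Layer 1-13: 13 each from A, B, C, D, E, F = 13*6 = 78 chips; eligible A, B, C, D, E, F
Layer 14-22: 9 each from A, B, C, D, F = 9*5 = 45 chips; eligible A, B, C, D, F
Layer 23-32: 10 each from A, B, C, F = 10*4 = 40 chips; eligible A, B, C, F
Layer 33-39: 7 each from A, C, F = 7*3 = 21 chips; eligible A, C, F
Layer 40-114: 75 each from A, C = 75*2 = 150 chips; eligible A, C

Pot 1: 78 chips, eligible: A, B, C, D, E, F
Pot 2: 45 chips, eligible: A, B, C, D, F
Pot 3: 40 chips, eligible: A, B, C, F
Pot 4: 21 chips, eligible: A, C, F
Pot 5: 150 chips, eligible: A, C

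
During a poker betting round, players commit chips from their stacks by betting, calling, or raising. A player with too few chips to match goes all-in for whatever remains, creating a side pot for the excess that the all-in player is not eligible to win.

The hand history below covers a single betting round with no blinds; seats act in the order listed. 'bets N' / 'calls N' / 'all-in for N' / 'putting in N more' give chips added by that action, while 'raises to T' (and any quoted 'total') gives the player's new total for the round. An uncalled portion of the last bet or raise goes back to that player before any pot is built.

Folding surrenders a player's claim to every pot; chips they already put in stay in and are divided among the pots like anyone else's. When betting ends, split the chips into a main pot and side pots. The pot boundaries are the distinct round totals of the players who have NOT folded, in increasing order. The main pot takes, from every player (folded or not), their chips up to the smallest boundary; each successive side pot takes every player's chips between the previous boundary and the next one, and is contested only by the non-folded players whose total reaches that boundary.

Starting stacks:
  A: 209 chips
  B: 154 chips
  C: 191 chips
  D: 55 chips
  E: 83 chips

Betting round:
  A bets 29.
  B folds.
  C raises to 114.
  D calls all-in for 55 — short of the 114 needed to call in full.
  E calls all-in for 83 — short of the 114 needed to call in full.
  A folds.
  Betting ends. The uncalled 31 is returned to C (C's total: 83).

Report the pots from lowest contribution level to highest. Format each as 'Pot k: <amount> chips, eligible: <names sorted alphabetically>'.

Contributions (after 31 returned to C): A=29, C=83, D=55, E=83
Folded: A, B
Pot levels (distinct totals of non-folded players): 55, 83
Layer 1-55: A 29 + C 55 + D 55 + E 55 = 194 chips; eligible C, D, E
Layer 56-83: 28 each from C, E = 28*2 = 56 chips; eligible C, E

Pot 1: 194 chips, eligible: C, D, E
Pot 2: 56 chips, eligible: C, E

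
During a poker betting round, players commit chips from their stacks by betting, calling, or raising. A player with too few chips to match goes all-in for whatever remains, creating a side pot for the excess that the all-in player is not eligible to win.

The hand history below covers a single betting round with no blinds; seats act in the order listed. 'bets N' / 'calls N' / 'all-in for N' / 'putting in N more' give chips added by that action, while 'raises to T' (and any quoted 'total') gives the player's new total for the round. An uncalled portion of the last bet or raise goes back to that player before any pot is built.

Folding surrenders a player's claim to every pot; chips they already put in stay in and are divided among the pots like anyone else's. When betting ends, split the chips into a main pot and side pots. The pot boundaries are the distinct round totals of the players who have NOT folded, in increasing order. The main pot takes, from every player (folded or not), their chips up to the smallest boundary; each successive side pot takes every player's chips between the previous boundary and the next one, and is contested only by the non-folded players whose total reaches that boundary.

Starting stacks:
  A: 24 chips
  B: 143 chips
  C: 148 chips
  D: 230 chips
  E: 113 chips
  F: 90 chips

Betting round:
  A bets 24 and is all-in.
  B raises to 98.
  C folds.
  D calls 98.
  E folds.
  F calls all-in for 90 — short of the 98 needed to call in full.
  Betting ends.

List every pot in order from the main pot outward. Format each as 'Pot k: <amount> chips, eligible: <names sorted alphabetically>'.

Contributions: A=24, B=98, D=98, F=90
Folded: C, E
Pot levels (distinct totals of non-folded players): 24, 90, 98
Layer 1-24: 24 each from A, B, D, F = 24*4 = 96 chips; eligible A, B, D, F
Layer 25-90: 66 each from B, D, F = 66*3 = 198 chips; eligible B, D, F
Layer 91-98: 8 each from B, D = 8*2 = 16 chips; eligible B, D

Pot 1: 96 chips, eligible: A, B, D, F
Pot 2: 198 chips, eligible: B, D, F
Pot 3: 16 chips, eligible: B, D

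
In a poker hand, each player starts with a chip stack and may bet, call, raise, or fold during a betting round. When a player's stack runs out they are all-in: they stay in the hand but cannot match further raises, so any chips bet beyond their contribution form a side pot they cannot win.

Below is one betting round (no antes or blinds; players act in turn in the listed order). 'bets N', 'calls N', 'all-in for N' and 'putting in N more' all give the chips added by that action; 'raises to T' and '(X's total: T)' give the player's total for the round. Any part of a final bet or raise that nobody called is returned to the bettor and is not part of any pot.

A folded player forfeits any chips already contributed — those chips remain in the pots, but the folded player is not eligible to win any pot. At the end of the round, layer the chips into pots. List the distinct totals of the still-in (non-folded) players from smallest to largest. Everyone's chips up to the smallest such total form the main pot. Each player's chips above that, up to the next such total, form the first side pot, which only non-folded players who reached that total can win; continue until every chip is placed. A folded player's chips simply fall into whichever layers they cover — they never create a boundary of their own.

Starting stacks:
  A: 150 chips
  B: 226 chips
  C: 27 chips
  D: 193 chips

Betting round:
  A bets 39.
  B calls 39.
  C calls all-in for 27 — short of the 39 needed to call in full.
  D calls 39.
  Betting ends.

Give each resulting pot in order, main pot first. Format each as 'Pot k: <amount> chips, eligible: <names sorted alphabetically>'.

Contributions: A=39, B=39, C=27, D=39
Pot levels (distinct totals of non-folded players): 27, 39
Layer 1-27: 27 each from A, B, C, D = 27*4 = 108 chips; eligible A, B, C, D
Layer 28-39: 12 each from A, B, D = 12*3 = 36 chips; eligible A, B, D

Pot 1: 108 chips, eligible: A, B, C, D
Pot 2: 36 chips, eligible: A, B, D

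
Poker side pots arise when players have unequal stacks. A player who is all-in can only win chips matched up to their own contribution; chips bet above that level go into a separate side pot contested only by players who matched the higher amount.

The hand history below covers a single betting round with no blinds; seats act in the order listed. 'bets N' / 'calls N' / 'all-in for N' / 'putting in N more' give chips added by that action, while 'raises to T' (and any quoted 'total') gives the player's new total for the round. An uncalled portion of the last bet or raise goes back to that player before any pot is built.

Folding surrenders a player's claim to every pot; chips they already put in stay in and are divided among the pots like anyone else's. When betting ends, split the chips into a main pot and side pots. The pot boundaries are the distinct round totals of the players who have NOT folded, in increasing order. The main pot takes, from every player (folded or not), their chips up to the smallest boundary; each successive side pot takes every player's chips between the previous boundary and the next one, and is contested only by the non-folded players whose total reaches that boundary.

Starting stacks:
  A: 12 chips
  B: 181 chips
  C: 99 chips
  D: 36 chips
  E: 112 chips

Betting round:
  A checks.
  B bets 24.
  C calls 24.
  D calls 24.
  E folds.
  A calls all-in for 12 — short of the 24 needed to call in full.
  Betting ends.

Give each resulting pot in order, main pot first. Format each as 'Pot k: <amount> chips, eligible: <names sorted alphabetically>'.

Pot 1: 48 chips, eligible: A, B, C, D
Pot 2: 36 chips, eligible: B, C, D

Derivation:
Contributions: A=12, B=24, C=24, D=24
Folded: E
Pot levels (distinct totals of non-folded players): 12, 24
Layer 1-12: 12 each from A, B, C, D = 12*4 = 48 chips; eligible A, B, C, D
Layer 13-24: 12 each from B, C, D = 12*3 = 36 chips; eligible B, C, D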